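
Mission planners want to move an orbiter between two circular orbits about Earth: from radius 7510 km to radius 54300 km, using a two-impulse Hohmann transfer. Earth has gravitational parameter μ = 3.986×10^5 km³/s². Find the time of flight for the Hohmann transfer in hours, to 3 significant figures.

t = 7.51 hours

The Hohmann ellipse has a_t = (r₁ + r₂)/2 = 30905 km.
Transfer time t = π√(a_t³/μ) = π√((30905)³ / 3.986×10^5) = 27030 s.
Converting: 27030 s ÷ 3600 s/hour = 7.51 hours.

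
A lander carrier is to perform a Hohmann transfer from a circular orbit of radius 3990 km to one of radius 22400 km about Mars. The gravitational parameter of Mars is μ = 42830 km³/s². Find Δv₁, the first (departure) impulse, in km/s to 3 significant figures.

Δv₁ = 0.992 km/s

Semi-major axis of the transfer orbit: a_t = (3990 + 22400)/2 = 13195 km.
Circular speed at r = 3990 km: v_c = √(μ/r) = 3.2763 km/s.
Transfer-orbit speed at the same r (vis-viva, a = a_t): v_t = √[μ(2/r − 1/a_t)] = 4.2688 km/s.
Δv₁ = |v_t − v_c| = |4.2688 − 3.2763| = 0.9925 km/s.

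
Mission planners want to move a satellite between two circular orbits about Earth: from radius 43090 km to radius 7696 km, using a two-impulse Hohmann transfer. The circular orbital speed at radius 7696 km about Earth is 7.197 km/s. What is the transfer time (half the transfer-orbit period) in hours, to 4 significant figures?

t = 5.593 hours

From the circular-orbit relation v² = μ/r at r = 7696 km: μ = v²r = (7.197)² × 7696 = 3.98628×10^5 km³/s².
Semi-major axis of the transfer orbit: a_t = (43090 + 7696)/2 = 25393 km.
Transfer time t = π√(a_t³/μ) = π√((25393)³ / 3.98628×10^5) = 20134 s.
Converting: 20134 s ÷ 3600 s/hour = 5.593 hours.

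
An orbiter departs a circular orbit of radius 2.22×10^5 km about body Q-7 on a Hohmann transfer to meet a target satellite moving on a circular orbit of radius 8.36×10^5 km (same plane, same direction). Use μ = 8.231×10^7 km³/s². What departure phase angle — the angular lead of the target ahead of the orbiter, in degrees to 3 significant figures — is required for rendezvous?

The Hohmann ellipse has a_t = (r₁ + r₂)/2 = 5.290×10^5 km.
The half-period of the transfer ellipse is t = π√(a_t³/μ) = 1.3323×10^5 s.
The target's mean motion on its circular orbit is ω₂ = √(μ/r₂³) = 1.1869×10^-5 rad/s.
Angle swept by the target during transfer: ω₂·t = 1.5813 rad = 90.60°.
Arrival is 180° from departure on the ellipse, so φ = 180° − 90.60° = 89.4°.

φ = 89.4°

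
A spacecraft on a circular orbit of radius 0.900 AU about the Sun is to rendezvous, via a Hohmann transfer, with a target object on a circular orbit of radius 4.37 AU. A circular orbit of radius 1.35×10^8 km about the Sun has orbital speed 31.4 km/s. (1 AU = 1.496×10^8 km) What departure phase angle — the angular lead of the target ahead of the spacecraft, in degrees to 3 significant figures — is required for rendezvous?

From the circular-orbit relation v² = μ/r at r = 1.35×10^8 km: μ = v²r = (31.4)² × 1.35×10^8 = 1.33105×10^11 km³/s².
In km: r₁ = 0.900 × 1.496×10^8 = 1.3464×10^8 km; r₂ = 4.37 × 1.496×10^8 = 6.53752×10^8 km.
The Hohmann ellipse has a_t = (r₁ + r₂)/2 = 3.94196×10^8 km.
Transfer time t = π√(a_t³/μ) = 6.739×10^7 s.
Target angular speed ω₂ = √(μ/r₂³) = 2.183×10^-8 rad/s.
Angle swept by the target during transfer: ω₂·t = 1.471 rad = 84.28°.
The spacecraft traverses 180° on the transfer ellipse, so the target must lead by 180° − 84.28° = 95.7°.

φ = 95.7°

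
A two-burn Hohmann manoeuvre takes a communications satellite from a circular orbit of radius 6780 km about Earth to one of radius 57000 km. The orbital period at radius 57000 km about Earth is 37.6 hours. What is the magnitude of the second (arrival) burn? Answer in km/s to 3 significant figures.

From Kepler's third law T² = 4π²r³/μ at r = 57000 km, T = 37.6 hours = 37.6 × 3600 s = 1.3536×10^5 s: μ = 4π²r³/T² = 3.99028×10^5 km³/s².
The Hohmann ellipse has a_t = (r₁ + r₂)/2 = 31890 km.
Circular speed at r = 57000 km: v_c = √(μ/r) = 2.646 km/s.
Vis-viva on the transfer ellipse at r = 57000 km gives v_t = √[μ(2/r − 1/a_t)] = 1.220 km/s.
Δv₂ = |v_t − v_c| = |1.220 − 2.646| = 1.426 km/s.

Δv₂ = 1.43 km/s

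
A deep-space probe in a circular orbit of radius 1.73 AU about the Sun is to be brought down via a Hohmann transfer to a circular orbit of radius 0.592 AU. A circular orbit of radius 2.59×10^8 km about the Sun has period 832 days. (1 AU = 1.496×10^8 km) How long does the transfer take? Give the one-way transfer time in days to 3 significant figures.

From Kepler's third law T² = 4π²r³/μ at r = 2.59×10^8 km, T = 832 days = 832 × 86400 s = 7.18848×10^7 s: μ = 4π²r³/T² = 1.32735×10^11 km³/s².
In km: r₁ = 1.73 × 1.496×10^8 = 2.58808×10^8 km; r₂ = 0.592 × 1.496×10^8 = 8.85632×10^7 km.
The Hohmann ellipse has a_t = (r₁ + r₂)/2 = 1.736856×10^8 km.
Half the transfer-orbit period gives t = π√(a_t³/μ) = 1.974×10^7 s.
Converting: 1.974×10^7 s ÷ 86400 s/day = 228 days.

t = 228 days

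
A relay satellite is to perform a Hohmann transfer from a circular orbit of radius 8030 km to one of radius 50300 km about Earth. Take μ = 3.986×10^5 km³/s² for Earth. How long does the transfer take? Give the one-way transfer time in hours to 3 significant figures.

t = 6.88 hours

Transfer-ellipse semi-major axis a_t = (r₁ + r₂)/2 = (8030 + 50300)/2 = 29165 km.
By Kepler's third law the transfer-orbit period is T = 2π√(a_t³/μ), so t = T/2 = 24780 s.
Converting: 24780 s ÷ 3600 s/hour = 6.88 hours.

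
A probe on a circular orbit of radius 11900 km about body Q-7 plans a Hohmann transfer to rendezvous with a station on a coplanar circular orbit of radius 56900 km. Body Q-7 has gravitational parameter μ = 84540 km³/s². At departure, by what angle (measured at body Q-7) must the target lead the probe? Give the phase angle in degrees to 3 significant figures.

Semi-major axis of the transfer orbit: a_t = (11900 + 56900)/2 = 34400 km.
Transfer time t = π√(a_t³/μ) = 68938 s.
Target angular speed ω₂ = √(μ/r₂³) = 2.1422×10^-5 rad/s.
Angle swept by the target during transfer: ω₂·t = 1.4768 rad = 84.61°.
The probe traverses 180° on the transfer ellipse, so the target must lead by 180° − 84.61° = 95.4°.

φ = 95.4°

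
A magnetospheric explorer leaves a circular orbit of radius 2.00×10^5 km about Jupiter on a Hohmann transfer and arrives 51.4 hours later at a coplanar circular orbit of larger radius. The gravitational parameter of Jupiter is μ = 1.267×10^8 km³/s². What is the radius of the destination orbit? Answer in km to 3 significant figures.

Transfer time t = 51.4 hours = 1.8504×10^5 s, and t = π√(a_t³/μ).
So a_t = (μ t²/π²)^(1/3) = (1.267×10^8 × (1.8504×10^5)² / π²)^(1/3) = 7.6033×10^5 km.
Since a_t = (r₁ + r₂)/2, r₂ = 2a_t − r₁ = 2×7.6033×10^5 − 2.000×10^5 = 1.32066×10^6 km.

r₂ = 1.32×10^6 km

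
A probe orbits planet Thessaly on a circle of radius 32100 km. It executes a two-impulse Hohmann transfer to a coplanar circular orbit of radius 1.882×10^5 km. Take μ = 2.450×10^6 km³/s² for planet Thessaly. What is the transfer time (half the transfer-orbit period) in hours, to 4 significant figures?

The Hohmann ellipse has a_t = (r₁ + r₂)/2 = 1.1015×10^5 km.
By Kepler's third law the transfer-orbit period is T = 2π√(a_t³/μ), so t = T/2 = 73370 s.
Converting: 73370 s ÷ 3600 s/hour = 20.38 hours.

t = 20.38 hours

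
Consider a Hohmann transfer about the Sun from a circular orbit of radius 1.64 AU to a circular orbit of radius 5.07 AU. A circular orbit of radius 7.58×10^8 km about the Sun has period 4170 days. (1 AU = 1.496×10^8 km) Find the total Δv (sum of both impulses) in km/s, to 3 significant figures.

Δv = 9.30 km/s

From Kepler's third law T² = 4π²r³/μ at r = 7.58×10^8 km, T = 4170 days = 4170 × 86400 s = 3.60288×10^8 s: μ = 4π²r³/T² = 1.32455×10^11 km³/s².
In km: r₁ = 1.64 × 1.496×10^8 = 2.45344×10^8 km; r₂ = 5.07 × 1.496×10^8 = 7.58472×10^8 km.
The Hohmann ellipse has a_t = (r₁ + r₂)/2 = 5.01908×10^8 km.
Circular speed at r₁: v₁ = √(μ/r₁) = √(1.32455×10^11/2.45344×10^8) = 23.2352 km/s.
Transfer-orbit speed at r₁ (vis-viva equation): v_p = √[μ(2/r₁ − 1/a_t)] = 28.5630 km/s.
First burn Δv₁ = |v_p − v₁| = 5.3278 km/s.
At r₂, v₂ = √(μ/r₂) = 13.2149 km/s.
Transfer-orbit speed at r₂: v_a = √[μ(2/r₂ − 1/a_t)] = 9.23931 km/s.
Second burn Δv₂ = |v₂ − v_a| = 3.9756 km/s.
Total Δv = Δv₁ + Δv₂ = 9.303 km/s.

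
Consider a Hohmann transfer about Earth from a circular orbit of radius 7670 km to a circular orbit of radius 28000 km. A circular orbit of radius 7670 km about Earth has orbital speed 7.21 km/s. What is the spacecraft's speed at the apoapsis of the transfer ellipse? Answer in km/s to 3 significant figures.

v = 2.47 km/s

From the circular-orbit relation v² = μ/r at r = 7670 km: μ = v²r = (7.21)² × 7670 = 3.98718×10^5 km³/s².
The Hohmann ellipse has a_t = (r₁ + r₂)/2 = 17835 km.
The apoapsis of the transfer ellipse is at r = 28000 km.
From the vis-viva equation, v = √[μ(2/r − 1/a_t)] = 2.475 km/s.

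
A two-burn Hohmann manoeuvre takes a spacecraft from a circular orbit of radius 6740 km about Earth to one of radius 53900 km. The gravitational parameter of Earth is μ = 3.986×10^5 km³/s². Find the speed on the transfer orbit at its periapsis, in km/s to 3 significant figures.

The Hohmann ellipse has a_t = (r₁ + r₂)/2 = 30320 km.
The periapsis of the transfer ellipse is at r = 6740 km.
From the vis-viva equation, v = √[μ(2/r − 1/a_t)] = 10.25 km/s.

v = 10.3 km/s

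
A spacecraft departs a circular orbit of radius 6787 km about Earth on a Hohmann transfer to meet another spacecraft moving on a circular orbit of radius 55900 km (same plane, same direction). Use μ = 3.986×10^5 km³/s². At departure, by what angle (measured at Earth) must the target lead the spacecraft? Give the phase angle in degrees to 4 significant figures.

The Hohmann ellipse has a_t = (r₁ + r₂)/2 = 31343.5 km.
The half-period of the transfer ellipse is t = π√(a_t³/μ) = 27610 s.
The target's mean motion on its circular orbit is ω₂ = √(μ/r₂³) = 4.777×10^-5 rad/s.
Angle swept by the target during transfer: ω₂·t = 1.319 rad = 75.57°.
The spacecraft traverses 180° on the transfer ellipse, so the target must lead by 180° − 75.57° = 104.4°.

φ = 104.4°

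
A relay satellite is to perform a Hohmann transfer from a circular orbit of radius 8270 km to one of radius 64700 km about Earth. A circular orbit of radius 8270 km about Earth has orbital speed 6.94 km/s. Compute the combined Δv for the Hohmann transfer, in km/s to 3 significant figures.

Δv = 3.60 km/s

From the circular-orbit relation v² = μ/r at r = 8270 km: μ = v²r = (6.94)² × 8270 = 3.98313×10^5 km³/s².
Transfer-ellipse semi-major axis a_t = (r₁ + r₂)/2 = (8270 + 64700)/2 = 36485 km.
At r₁ the circular-orbit speed is v₁ = √(μ/r₁) = 6.940 km/s.
On the transfer ellipse at r₁, vis-viva gives v_p = √[μ(2/r₁ − 1/a_t)] = 9.242 km/s.
First burn Δv₁ = |v_p − v₁| = 2.302 km/s.
Circular speed at r₂: v₂ = √(μ/r₂) = 2.481 km/s.
Transfer-orbit speed at r₂: v_a = √[μ(2/r₂ − 1/a_t)] = 1.181 km/s.
Second burn Δv₂ = |v₂ − v_a| = 1.300 km/s.
Δv = Δv₁ + Δv₂ = 2.302 + 1.300 = 3.602 km/s.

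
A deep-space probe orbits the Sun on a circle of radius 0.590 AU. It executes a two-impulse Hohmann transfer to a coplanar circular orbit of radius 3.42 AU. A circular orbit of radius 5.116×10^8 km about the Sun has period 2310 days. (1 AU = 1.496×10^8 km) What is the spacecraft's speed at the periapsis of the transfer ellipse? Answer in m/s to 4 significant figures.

v = 50640 m/s

From Kepler's third law T² = 4π²r³/μ at r = 5.116×10^8 km, T = 2310 days = 2310 × 86400 s = 1.99584×10^8 s: μ = 4π²r³/T² = 1.32709×10^11 km³/s².
In km: r₁ = 0.590 × 1.496×10^8 = 8.8264×10^7 km; r₂ = 3.42 × 1.496×10^8 = 5.11632×10^8 km.
Transfer-ellipse semi-major axis a_t = (r₁ + r₂)/2 = (8.8264×10^7 + 5.11632×10^8)/2 = 2.99948×10^8 km.
At periapsis, r = 8.8264×10^7 km.
Vis-viva: v = √[μ(2/r − 1/a_t)] = √[1.32709×10^11 × (2/8.8264×10^7 − 1/2.99948×10^8)] = 50.64 km/s.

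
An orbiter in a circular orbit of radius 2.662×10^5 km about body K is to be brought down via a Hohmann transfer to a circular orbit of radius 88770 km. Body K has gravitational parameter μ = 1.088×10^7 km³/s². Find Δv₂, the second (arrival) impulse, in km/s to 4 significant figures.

Δv₂ = 2.487 km/s

The Hohmann ellipse has a_t = (r₁ + r₂)/2 = 1.77485×10^5 km.
Circular speed at r = 88770 km: v_c = √(μ/r) = 11.071 km/s.
Vis-viva on the transfer ellipse at r = 88770 km gives v_t = √[μ(2/r − 1/a_t)] = 13.558 km/s.
Δv₂ = |v_t − v_c| = |13.558 − 11.071| = 2.487 km/s.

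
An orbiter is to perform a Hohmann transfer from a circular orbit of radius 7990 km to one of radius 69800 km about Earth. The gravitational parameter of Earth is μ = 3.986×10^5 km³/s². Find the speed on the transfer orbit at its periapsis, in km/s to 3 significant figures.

v = 9.46 km/s

Semi-major axis of the transfer orbit: a_t = (7990 + 69800)/2 = 38895 km.
At periapsis, r = 7990 km.
Applying v² = μ(2/r − 1/a_t): v = 9.462 km/s.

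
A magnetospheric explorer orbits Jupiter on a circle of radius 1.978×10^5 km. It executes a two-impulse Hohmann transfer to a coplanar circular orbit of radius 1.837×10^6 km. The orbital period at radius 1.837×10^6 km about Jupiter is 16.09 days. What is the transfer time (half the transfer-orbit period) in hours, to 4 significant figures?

t = 79.58 hours

From Kepler's third law T² = 4π²r³/μ at r = 1.837×10^6 km, T = 16.09 days = 16.09 × 86400 s = 1.390176×10^6 s: μ = 4π²r³/T² = 1.26633×10^8 km³/s².
Transfer-ellipse semi-major axis a_t = (r₁ + r₂)/2 = (1.978×10^5 + 1.837×10^6)/2 = 1.0174×10^6 km.
Half the transfer-orbit period gives t = π√(a_t³/μ) = 2.865×10^5 s.
Converting: 2.865×10^5 s ÷ 3600 s/hour = 79.58 hours.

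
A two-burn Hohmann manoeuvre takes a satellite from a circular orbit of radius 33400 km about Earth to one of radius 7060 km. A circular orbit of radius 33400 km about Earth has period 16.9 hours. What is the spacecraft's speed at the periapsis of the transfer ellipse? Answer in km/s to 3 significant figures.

v = 9.64 km/s

From Kepler's third law T² = 4π²r³/μ at r = 33400 km, T = 16.9 hours = 16.9 × 3600 s = 60840 s: μ = 4π²r³/T² = 3.97393×10^5 km³/s².
Transfer-ellipse semi-major axis a_t = (r₁ + r₂)/2 = (33400 + 7060)/2 = 20230 km.
At periapsis, r = 7060 km.
From the vis-viva equation, v = √[μ(2/r − 1/a_t)] = 9.640 km/s.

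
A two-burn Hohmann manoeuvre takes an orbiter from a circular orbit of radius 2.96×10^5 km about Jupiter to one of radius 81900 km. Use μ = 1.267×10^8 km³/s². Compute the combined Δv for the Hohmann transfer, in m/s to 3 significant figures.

Semi-major axis of the transfer orbit: a_t = (2.960×10^5 + 81900)/2 = 1.8895×10^5 km.
Circular speed at r₁: v₁ = √(μ/r₁) = √(1.267×10^8/2.960×10^5) = 20.68914 km/s.
On the transfer ellipse at r₁, v² = μ(2/r − 1/a) gives v_a = √[μ(2/r₁ − 1/a_t)] = 13.62106 km/s.
First burn Δv₁ = |v_a − v₁| = 7.0681 km/s.
At r₂, v₂ = √(μ/r₂) = 39.3320 km/s.
Transfer-orbit speed at r₂: v_p = √[μ(2/r₂ − 1/a_t)] = 49.2287 km/s.
Second burn Δv₂ = |v₂ − v_p| = 9.8967 km/s.
Δv = Δv₁ + Δv₂ = 7.0681 + 9.8967 = 16.96 km/s.

Δv = 17000 m/s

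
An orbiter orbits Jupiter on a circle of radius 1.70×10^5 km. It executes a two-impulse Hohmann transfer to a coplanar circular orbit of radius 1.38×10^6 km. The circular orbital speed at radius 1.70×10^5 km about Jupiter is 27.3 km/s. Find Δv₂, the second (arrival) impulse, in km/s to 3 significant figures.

Δv₂ = 5.09 km/s

From the circular-orbit relation v² = μ/r at r = 1.70×10^5 km: μ = v²r = (27.3)² × 1.70×10^5 = 1.26699×10^8 km³/s².
Semi-major axis of the transfer orbit: a_t = (1.700×10^5 + 1.380×10^6)/2 = 7.750×10^5 km.
Circular speed at r = 1.380×10^6 km: v_c = √(μ/r) = 9.582 km/s.
Vis-viva on the transfer ellipse at r = 1.380×10^6 km gives v_t = √[μ(2/r − 1/a_t)] = 4.488 km/s.
Δv₂ = |v_t − v_c| = |4.488 − 9.582| = 5.094 km/s.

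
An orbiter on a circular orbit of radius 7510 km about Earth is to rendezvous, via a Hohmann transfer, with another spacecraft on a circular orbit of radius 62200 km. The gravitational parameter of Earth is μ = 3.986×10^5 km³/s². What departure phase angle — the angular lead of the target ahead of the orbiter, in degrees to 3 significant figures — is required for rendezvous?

The Hohmann ellipse has a_t = (r₁ + r₂)/2 = 34855 km.
The half-period of the transfer ellipse is t = π√(a_t³/μ) = 32380.15 s.
Target angular speed ω₂ = √(μ/r₂³) = 4.069894×10^-5 rad/s.
Angle swept by the target during transfer: ω₂·t = 1.31784 rad = 75.51°.
Arrival is 180° from departure on the ellipse, so φ = 180° − 75.51° = 104°.

φ = 104°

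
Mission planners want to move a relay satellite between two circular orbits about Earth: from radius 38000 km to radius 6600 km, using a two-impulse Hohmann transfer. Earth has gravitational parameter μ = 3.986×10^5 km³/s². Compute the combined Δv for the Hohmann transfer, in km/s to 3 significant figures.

Δv = 3.85 km/s

The Hohmann ellipse has a_t = (r₁ + r₂)/2 = 22300 km.
Circular speed at r₁: v₁ = √(μ/r₁) = √(3.986×10^5/38000) = 3.239 km/s.
Transfer-orbit speed at r₁ (vis-viva equation): v_a = √[μ(2/r₁ − 1/a_t)] = 1.762 km/s.
First burn Δv₁ = |v_a − v₁| = 1.477 km/s.
Circular speed at r₂: v₂ = √(μ/r₂) = 7.77135 km/s.
Transfer-orbit speed at r₂: v_p = √[μ(2/r₂ − 1/a_t)] = 10.1446 km/s.
Second burn Δv₂ = |v₂ − v_p| = 2.373 km/s.
Total Δv = Δv₁ + Δv₂ = 3.850 km/s.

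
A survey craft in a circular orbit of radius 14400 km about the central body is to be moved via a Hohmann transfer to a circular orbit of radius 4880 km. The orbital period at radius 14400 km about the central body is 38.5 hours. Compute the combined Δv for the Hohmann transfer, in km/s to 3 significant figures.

Δv = 0.438 km/s

From Kepler's third law T² = 4π²r³/μ at r = 14400 km, T = 38.5 hours = 38.5 × 3600 s = 1.386×10^5 s: μ = 4π²r³/T² = 6136.50 km³/s².
The Hohmann ellipse has a_t = (r₁ + r₂)/2 = 9640 km.
Circular speed at r₁: v₁ = √(μ/r₁) = √(6136.50/14400) = 0.6528 km/s.
Transfer-orbit speed at r₁ (v² = μ(2/r − 1/a)): v_a = √[μ(2/r₁ − 1/a_t)] = 0.4645 km/s.
First burn Δv₁ = |v_a − v₁| = 0.1883 km/s.
At r₂, v₂ = √(μ/r₂) = 1.12137 km/s.
Transfer-orbit speed at r₂: v_p = √[μ(2/r₂ − 1/a_t)] = 1.37054 km/s.
Second burn Δv₂ = |v₂ − v_p| = 0.2492 km/s.
Δv = Δv₁ + Δv₂ = 0.1883 + 0.2492 = 0.4375 km/s.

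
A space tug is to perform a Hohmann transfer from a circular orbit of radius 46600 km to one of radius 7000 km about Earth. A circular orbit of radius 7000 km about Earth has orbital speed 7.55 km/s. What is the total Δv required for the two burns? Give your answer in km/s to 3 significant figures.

Δv = 3.84 km/s

From the circular-orbit relation v² = μ/r at r = 7000 km: μ = v²r = (7.55)² × 7000 = 3.99018×10^5 km³/s².
Semi-major axis of the transfer orbit: a_t = (46600 + 7000)/2 = 26800 km.
At r₁ the circular-orbit speed is v₁ = √(μ/r₁) = 2.9262 km/s.
On the transfer ellipse at r₁, vis-viva equation gives v_a = √[μ(2/r₁ − 1/a_t)] = 1.4955 km/s.
First burn Δv₁ = |v_a − v₁| = 1.4307 km/s.
Circular speed at r₂: v₂ = √(μ/r₂) = 7.5500 km/s.
Transfer-orbit speed at r₂: v_p = √[μ(2/r₂ − 1/a_t)] = 9.9557 km/s.
Second burn Δv₂ = |v₂ − v_p| = 2.4057 km/s.
Total Δv = Δv₁ + Δv₂ = 3.836 km/s.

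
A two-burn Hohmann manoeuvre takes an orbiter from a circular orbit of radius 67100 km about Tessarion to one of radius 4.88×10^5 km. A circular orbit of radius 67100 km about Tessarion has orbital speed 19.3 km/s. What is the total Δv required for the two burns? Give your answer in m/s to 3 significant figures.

Δv = 9930 m/s

From the circular-orbit relation v² = μ/r at r = 67100 km: μ = v²r = (19.3)² × 67100 = 2.49941×10^7 km³/s².
Semi-major axis of the transfer orbit: a_t = (67100 + 4.880×10^5)/2 = 2.7755×10^5 km.
At r₁ the circular-orbit speed is v₁ = √(μ/r₁) = 19.3000 km/s.
On the transfer ellipse at r₁, vis-viva equation gives v_p = √[μ(2/r₁ − 1/a_t)] = 25.5916 km/s.
First burn Δv₁ = |v_p − v₁| = 6.2916 km/s.
Circular speed at r₂: v₂ = √(μ/r₂) = 7.1566 km/s.
Transfer-orbit speed at r₂: v_a = √[μ(2/r₂ − 1/a_t)] = 3.5188 km/s.
Second burn Δv₂ = |v₂ − v_a| = 3.6378 km/s.
Δv = Δv₁ + Δv₂ = 6.2916 + 3.6378 = 9.929 km/s.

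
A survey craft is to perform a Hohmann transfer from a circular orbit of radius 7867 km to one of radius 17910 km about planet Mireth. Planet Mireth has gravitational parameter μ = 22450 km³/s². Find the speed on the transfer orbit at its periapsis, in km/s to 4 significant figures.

Semi-major axis of the transfer orbit: a_t = (7867 + 17910)/2 = 12888.5 km.
The periapsis of the transfer ellipse is at r = 7867 km.
Applying v² = μ(2/r − 1/a_t): v = 1.991 km/s.

v = 1.991 km/s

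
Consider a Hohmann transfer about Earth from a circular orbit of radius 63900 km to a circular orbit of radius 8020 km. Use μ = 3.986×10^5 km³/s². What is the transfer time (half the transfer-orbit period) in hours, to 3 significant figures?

Transfer-ellipse semi-major axis a_t = (r₁ + r₂)/2 = (63900 + 8020)/2 = 35960 km.
Half the transfer-orbit period gives t = π√(a_t³/μ) = 33932 s.
Converting: 33932 s ÷ 3600 s/hour = 9.43 hours.

t = 9.43 hours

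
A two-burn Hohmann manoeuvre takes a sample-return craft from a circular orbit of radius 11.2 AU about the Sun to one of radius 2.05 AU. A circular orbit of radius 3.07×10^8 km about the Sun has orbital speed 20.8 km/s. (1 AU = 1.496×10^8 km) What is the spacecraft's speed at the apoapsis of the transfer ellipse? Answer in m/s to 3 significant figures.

v = 4950 m/s

From the circular-orbit relation v² = μ/r at r = 3.07×10^8 km: μ = v²r = (20.8)² × 3.07×10^8 = 1.32820×10^11 km³/s².
In km: r₁ = 11.2 × 1.496×10^8 = 1.67552×10^9 km; r₂ = 2.05 × 1.496×10^8 = 3.0668×10^8 km.
The Hohmann ellipse has a_t = (r₁ + r₂)/2 = 9.911×10^8 km.
The apoapsis of the transfer ellipse is at r = 1.67552×10^9 km.
Applying v² = μ(2/r − 1/a_t): v = 4.953 km/s.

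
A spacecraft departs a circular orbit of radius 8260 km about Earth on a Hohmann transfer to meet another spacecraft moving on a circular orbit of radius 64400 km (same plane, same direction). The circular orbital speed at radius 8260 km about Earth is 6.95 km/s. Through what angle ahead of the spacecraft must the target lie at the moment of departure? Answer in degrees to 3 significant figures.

φ = 104°

From the circular-orbit relation v² = μ/r at r = 8260 km: μ = v²r = (6.95)² × 8260 = 3.98979×10^5 km³/s².
The Hohmann ellipse has a_t = (r₁ + r₂)/2 = 36330 km.
Transfer time t = π√(a_t³/μ) = 34440 s.
Target angular speed ω₂ = √(μ/r₂³) = 3.865×10^-5 rad/s.
Angle swept by the target during transfer: ω₂·t = 1.3311 rad = 76.27°.
The spacecraft traverses 180° on the transfer ellipse, so the target must lead by 180° − 76.27° = 104°.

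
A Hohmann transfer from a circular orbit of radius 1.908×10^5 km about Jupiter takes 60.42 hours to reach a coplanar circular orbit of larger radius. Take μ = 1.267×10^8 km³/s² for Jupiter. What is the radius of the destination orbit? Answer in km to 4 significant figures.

r₂ = 1.503×10^6 km

Transfer time t = 60.42 hours = 2.17512×10^5 s, and t = π√(a_t³/μ).
So a_t = (μ t²/π²)^(1/3) = (1.267×10^8 × (2.17512×10^5)² / π²)^(1/3) = 8.4687×10^5 km.
Since a_t = (r₁ + r₂)/2, r₂ = 2a_t − r₁ = 2×8.4687×10^5 − 1.908×10^5 = 1.50294×10^6 km.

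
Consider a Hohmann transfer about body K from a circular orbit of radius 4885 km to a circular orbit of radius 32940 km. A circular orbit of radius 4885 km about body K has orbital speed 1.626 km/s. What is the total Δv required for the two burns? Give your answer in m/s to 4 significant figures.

Δv = 827.8 m/s

From the circular-orbit relation v² = μ/r at r = 4885 km: μ = v²r = (1.626)² × 4885 = 12915.3 km³/s².
Semi-major axis of the transfer orbit: a_t = (4885 + 32940)/2 = 18912.5 km.
At r₁ the circular-orbit speed is v₁ = √(μ/r₁) = 1.6260 km/s.
On the transfer ellipse at r₁, vis-viva gives v_p = √[μ(2/r₁ − 1/a_t)] = 2.1459 km/s.
First burn Δv₁ = |v_p − v₁| = 0.5199 km/s.
At r₂, v₂ = √(μ/r₂) = 0.62617 km/s.
Transfer-orbit speed at r₂: v_a = √[μ(2/r₂ − 1/a_t)] = 0.31824 km/s.
Second burn Δv₂ = |v₂ − v_a| = 0.3079 km/s.
Total Δv = Δv₁ + Δv₂ = 0.8278 km/s.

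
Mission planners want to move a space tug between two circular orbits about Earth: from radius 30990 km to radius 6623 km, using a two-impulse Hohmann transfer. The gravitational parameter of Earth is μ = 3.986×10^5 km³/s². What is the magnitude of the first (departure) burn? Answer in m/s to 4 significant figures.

Semi-major axis of the transfer orbit: a_t = (30990 + 6623)/2 = 18806.5 km.
Circular speed at r = 30990 km: v_c = √(μ/r) = 3.586 km/s.
Transfer-orbit speed at the same r (vis-viva, a = a_t): v_t = √[μ(2/r − 1/a_t)] = 2.128 km/s.
Δv₁ = |v_t − v_c| = |2.128 − 3.586| = 1.458 km/s.

Δv₁ = 1458 m/s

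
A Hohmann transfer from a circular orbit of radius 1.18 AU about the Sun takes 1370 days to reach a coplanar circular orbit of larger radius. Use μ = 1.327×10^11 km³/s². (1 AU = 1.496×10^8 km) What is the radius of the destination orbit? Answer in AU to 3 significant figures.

r₂ = 6.48 AU

In km: r₁ = 1.18 × 1.496×10^8 = 1.76528×10^8 km.
Transfer time t = 1370 days = 1.18368×10^8 s, and t = π√(a_t³/μ).
So a_t = (μ t²/π²)^(1/3) = (1.327×10^11 × (1.18368×10^8)² / π²)^(1/3) = 5.7325×10^8 km.
Since a_t = (r₁ + r₂)/2, r₂ = 2a_t − r₁ = 2×5.7325×10^8 − 1.76528×10^8 = 9.69972×10^8 km.
In AU: r₂ = 9.69972×10^8 / 1.496×10^8 = 6.48 AU.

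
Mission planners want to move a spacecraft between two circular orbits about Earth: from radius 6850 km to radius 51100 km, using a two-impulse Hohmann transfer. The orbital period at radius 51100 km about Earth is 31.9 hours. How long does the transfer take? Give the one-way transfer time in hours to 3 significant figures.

From Kepler's third law T² = 4π²r³/μ at r = 51100 km, T = 31.9 hours = 31.9 × 3600 s = 1.1484×10^5 s: μ = 4π²r³/T² = 3.99426×10^5 km³/s².
The Hohmann ellipse has a_t = (r₁ + r₂)/2 = 28975 km.
Half the transfer-orbit period gives t = π√(a_t³/μ) = 24520 s.
Converting: 24520 s ÷ 3600 s/hour = 6.81 hours.

t = 6.81 hours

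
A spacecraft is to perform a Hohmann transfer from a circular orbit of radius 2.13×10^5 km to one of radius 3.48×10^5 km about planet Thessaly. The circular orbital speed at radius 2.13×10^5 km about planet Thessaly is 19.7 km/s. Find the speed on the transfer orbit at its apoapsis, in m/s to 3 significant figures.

From the circular-orbit relation v² = μ/r at r = 2.13×10^5 km: μ = v²r = (19.7)² × 2.13×10^5 = 8.26632×10^7 km³/s².
Transfer-ellipse semi-major axis a_t = (r₁ + r₂)/2 = (2.130×10^5 + 3.480×10^5)/2 = 2.805×10^5 km.
The apoapsis of the transfer ellipse is at r = 3.480×10^5 km.
Vis-viva: v = √[μ(2/r − 1/a_t)] = √[8.26632×10^7 × (2/3.480×10^5 − 1/2.805×10^5)] = 13.43 km/s.

v = 13400 m/s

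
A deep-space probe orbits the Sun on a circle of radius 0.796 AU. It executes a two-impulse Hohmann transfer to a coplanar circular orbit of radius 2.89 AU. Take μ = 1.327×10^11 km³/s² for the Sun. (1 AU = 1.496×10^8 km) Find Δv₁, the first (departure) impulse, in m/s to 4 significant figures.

Δv₁ = 8420 m/s

In km: r₁ = 0.796 × 1.496×10^8 = 1.190816×10^8 km; r₂ = 2.89 × 1.496×10^8 = 4.32344×10^8 km.
Semi-major axis of the transfer orbit: a_t = (1.190816×10^8 + 4.32344×10^8)/2 = 2.757128×10^8 km.
On the circular orbit at r = 1.190816×10^8 km, v_c = √(μ/r) = 33.38 km/s.
Vis-viva on the transfer ellipse at r = 1.190816×10^8 km gives v_t = √[μ(2/r − 1/a_t)] = 41.80 km/s.
Δv₁ = |v_t − v_c| = |41.80 − 33.38| = 8.420 km/s.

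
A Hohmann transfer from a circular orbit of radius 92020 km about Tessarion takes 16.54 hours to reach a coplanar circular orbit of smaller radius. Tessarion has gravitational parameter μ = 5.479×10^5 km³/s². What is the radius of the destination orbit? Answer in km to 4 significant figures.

r₂ = 24320 km

Transfer time t = 16.54 hours = 59544 s, and t = π√(a_t³/μ).
So a_t = (μ t²/π²)^(1/3) = (5.479×10^5 × (59544)² / π²)^(1/3) = 58169 km.
Since a_t = (r₁ + r₂)/2, r₂ = 2a_t − r₁ = 2×58169 − 92020 = 24318 km.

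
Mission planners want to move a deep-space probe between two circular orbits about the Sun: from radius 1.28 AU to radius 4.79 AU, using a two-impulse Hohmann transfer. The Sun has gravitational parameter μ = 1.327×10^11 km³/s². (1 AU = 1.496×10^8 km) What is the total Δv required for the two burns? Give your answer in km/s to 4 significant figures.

In km: r₁ = 1.28 × 1.496×10^8 = 1.91488×10^8 km; r₂ = 4.79 × 1.496×10^8 = 7.16584×10^8 km.
Transfer-ellipse semi-major axis a_t = (r₁ + r₂)/2 = (1.91488×10^8 + 7.16584×10^8)/2 = 4.54036×10^8 km.
Circular speed at r₁: v₁ = √(μ/r₁) = √(1.327×10^11/1.91488×10^8) = 26.3248 km/s.
Transfer-orbit speed at r₁ (vis-viva): v_p = √[μ(2/r₁ − 1/a_t)] = 33.0714 km/s.
First burn Δv₁ = |v_p − v₁| = 6.747 km/s.
Circular speed at r₂: v₂ = √(μ/r₂) = 13.6082 km/s.
Transfer-orbit speed at r₂: v_a = √[μ(2/r₂ − 1/a_t)] = 8.83746 km/s.
Second burn Δv₂ = |v₂ − v_a| = 4.771 km/s.
Total Δv = Δv₁ + Δv₂ = 11.52 km/s.

Δv = 11.52 km/s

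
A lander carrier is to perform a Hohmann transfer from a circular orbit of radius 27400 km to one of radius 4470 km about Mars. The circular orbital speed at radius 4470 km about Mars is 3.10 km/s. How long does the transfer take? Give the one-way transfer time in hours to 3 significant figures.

From the circular-orbit relation v² = μ/r at r = 4470 km: μ = v²r = (3.10)² × 4470 = 42956.7 km³/s².
Semi-major axis of the transfer orbit: a_t = (27400 + 4470)/2 = 15935 km.
By Kepler's third law the transfer-orbit period is T = 2π√(a_t³/μ), so t = T/2 = 30490 s.
Converting: 30490 s ÷ 3600 s/hour = 8.47 hours.

t = 8.47 hours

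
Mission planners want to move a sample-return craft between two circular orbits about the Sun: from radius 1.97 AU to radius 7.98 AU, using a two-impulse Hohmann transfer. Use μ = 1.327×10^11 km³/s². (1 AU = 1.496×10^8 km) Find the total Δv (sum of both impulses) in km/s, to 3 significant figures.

In km: r₁ = 1.97 × 1.496×10^8 = 2.94712×10^8 km; r₂ = 7.98 × 1.496×10^8 = 1.193808×10^9 km.
Transfer-ellipse semi-major axis a_t = (r₁ + r₂)/2 = (2.94712×10^8 + 1.193808×10^9)/2 = 7.4426×10^8 km.
At r₁ the circular-orbit speed is v₁ = √(μ/r₁) = 21.220 km/s.
On the transfer ellipse at r₁, vis-viva gives v_p = √[μ(2/r₁ − 1/a_t)] = 26.875 km/s.
First burn Δv₁ = |v_p − v₁| = 5.655 km/s.
At r₂, v₂ = √(μ/r₂) = 10.543 km/s.
Transfer-orbit speed at r₂: v_a = √[μ(2/r₂ − 1/a_t)] = 6.6344 km/s.
Second burn Δv₂ = |v₂ − v_a| = 3.909 km/s.
Δv = Δv₁ + Δv₂ = 5.655 + 3.909 = 9.564 km/s.

Δv = 9.56 km/s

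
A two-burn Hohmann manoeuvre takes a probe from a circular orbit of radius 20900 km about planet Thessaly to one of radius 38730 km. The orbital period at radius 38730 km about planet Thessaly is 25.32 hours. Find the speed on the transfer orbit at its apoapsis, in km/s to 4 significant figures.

v = 2.235 km/s

From Kepler's third law T² = 4π²r³/μ at r = 38730 km, T = 25.32 hours = 25.32 × 3600 s = 91152 s: μ = 4π²r³/T² = 2.76039×10^5 km³/s².
Semi-major axis of the transfer orbit: a_t = (20900 + 38730)/2 = 29815 km.
At apoapsis, r = 38730 km.
From the vis-viva equation, v = √[μ(2/r − 1/a_t)] = 2.235 km/s.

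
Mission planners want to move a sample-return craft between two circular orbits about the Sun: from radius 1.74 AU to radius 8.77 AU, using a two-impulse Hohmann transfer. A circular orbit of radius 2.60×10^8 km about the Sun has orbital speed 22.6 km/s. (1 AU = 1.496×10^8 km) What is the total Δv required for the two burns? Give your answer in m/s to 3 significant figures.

From the circular-orbit relation v² = μ/r at r = 2.60×10^8 km: μ = v²r = (22.6)² × 2.60×10^8 = 1.32798×10^11 km³/s².
In km: r₁ = 1.74 × 1.496×10^8 = 2.60304×10^8 km; r₂ = 8.77 × 1.496×10^8 = 1.311992×10^9 km.
Transfer-ellipse semi-major axis a_t = (r₁ + r₂)/2 = (2.60304×10^8 + 1.311992×10^9)/2 = 7.86148×10^8 km.
At r₁ the circular-orbit speed is v₁ = √(μ/r₁) = 22.587 km/s.
On the transfer ellipse at r₁, v² = μ(2/r − 1/a) gives v_p = √[μ(2/r₁ − 1/a_t)] = 29.179 km/s.
First burn Δv₁ = |v_p − v₁| = 6.592 km/s.
Circular speed at r₂: v₂ = √(μ/r₂) = 10.061 km/s.
Transfer-orbit speed at r₂: v_a = √[μ(2/r₂ − 1/a_t)] = 5.7892 km/s.
Second burn Δv₂ = |v₂ − v_a| = 4.272 km/s.
Total Δv = Δv₁ + Δv₂ = 10.86 km/s.

Δv = 10900 m/s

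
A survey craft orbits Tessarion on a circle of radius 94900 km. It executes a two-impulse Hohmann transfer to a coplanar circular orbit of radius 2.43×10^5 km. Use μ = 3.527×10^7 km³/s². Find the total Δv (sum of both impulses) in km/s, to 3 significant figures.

Semi-major axis of the transfer orbit: a_t = (94900 + 2.430×10^5)/2 = 1.6895×10^5 km.
At r₁ the circular-orbit speed is v₁ = √(μ/r₁) = 19.278 km/s.
On the transfer ellipse at r₁, vis-viva equation gives v_p = √[μ(2/r₁ − 1/a_t)] = 23.120 km/s.
First burn Δv₁ = |v_p − v₁| = 3.842 km/s.
Circular speed at r₂: v₂ = √(μ/r₂) = 12.0476 km/s.
Transfer-orbit speed at r₂: v_a = √[μ(2/r₂ − 1/a_t)] = 9.02929 km/s.
Second burn Δv₂ = |v₂ − v_a| = 3.018 km/s.
Δv = Δv₁ + Δv₂ = 3.842 + 3.018 = 6.860 km/s.

Δv = 6.86 km/s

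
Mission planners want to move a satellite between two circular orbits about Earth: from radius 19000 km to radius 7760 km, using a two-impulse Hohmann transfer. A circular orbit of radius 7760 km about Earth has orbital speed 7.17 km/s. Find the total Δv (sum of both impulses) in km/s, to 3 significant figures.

Δv = 2.47 km/s

From the circular-orbit relation v² = μ/r at r = 7760 km: μ = v²r = (7.17)² × 7760 = 3.98933×10^5 km³/s².
Semi-major axis of the transfer orbit: a_t = (19000 + 7760)/2 = 13380 km.
Circular speed at r₁: v₁ = √(μ/r₁) = √(3.98933×10^5/19000) = 4.5822 km/s.
Transfer-orbit speed at r₁ (vis-viva equation): v_a = √[μ(2/r₁ − 1/a_t)] = 3.4896 km/s.
First burn Δv₁ = |v_a − v₁| = 1.093 km/s.
Circular speed at r₂: v₂ = √(μ/r₂) = 7.170 km/s.
Transfer-orbit speed at r₂: v_p = √[μ(2/r₂ − 1/a_t)] = 8.544 km/s.
Second burn Δv₂ = |v₂ − v_p| = 1.374 km/s.
Δv = Δv₁ + Δv₂ = 1.093 + 1.374 = 2.467 km/s.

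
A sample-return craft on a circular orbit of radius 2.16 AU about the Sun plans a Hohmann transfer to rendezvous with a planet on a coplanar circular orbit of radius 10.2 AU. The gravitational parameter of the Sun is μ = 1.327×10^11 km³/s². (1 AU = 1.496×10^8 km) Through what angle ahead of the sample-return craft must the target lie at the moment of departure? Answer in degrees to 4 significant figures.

In km: r₁ = 2.16 × 1.496×10^8 = 3.23136×10^8 km; r₂ = 10.2 × 1.496×10^8 = 1.52592×10^9 km.
Transfer-ellipse semi-major axis a_t = (r₁ + r₂)/2 = (3.23136×10^8 + 1.52592×10^9)/2 = 9.24528×10^8 km.
The half-period of the transfer ellipse is t = π√(a_t³/μ) = 2.4243×10^8 s.
The target's mean motion on its circular orbit is ω₂ = √(μ/r₂³) = 6.1114×10^-9 rad/s.
Angle swept by the target during transfer: ω₂·t = 1.4816 rad = 84.89°.
The sample-return craft traverses 180° on the transfer ellipse, so the target must lead by 180° − 84.89° = 95.11°.

φ = 95.11°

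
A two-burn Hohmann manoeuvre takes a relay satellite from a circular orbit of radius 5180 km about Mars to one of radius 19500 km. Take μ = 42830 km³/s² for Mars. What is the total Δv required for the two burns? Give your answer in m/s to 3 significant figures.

Transfer-ellipse semi-major axis a_t = (r₁ + r₂)/2 = (5180 + 19500)/2 = 12340 km.
At r₁ the circular-orbit speed is v₁ = √(μ/r₁) = 2.8755 km/s.
On the transfer ellipse at r₁, v² = μ(2/r − 1/a) gives v_p = √[μ(2/r₁ − 1/a_t)] = 3.6147 km/s.
First burn Δv₁ = |v_p − v₁| = 0.7392 km/s.
At r₂, v₂ = √(μ/r₂) = 1.482 km/s.
Transfer-orbit speed at r₂: v_a = √[μ(2/r₂ − 1/a_t)] = 0.9602 km/s.
Second burn Δv₂ = |v₂ − v_a| = 0.5218 km/s.
Total Δv = Δv₁ + Δv₂ = 1.261 km/s.

Δv = 1260 m/s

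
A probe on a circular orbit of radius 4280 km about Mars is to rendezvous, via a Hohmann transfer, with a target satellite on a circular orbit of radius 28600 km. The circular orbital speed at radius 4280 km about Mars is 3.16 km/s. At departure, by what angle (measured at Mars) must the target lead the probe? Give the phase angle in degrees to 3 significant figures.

φ = 102°

From the circular-orbit relation v² = μ/r at r = 4280 km: μ = v²r = (3.16)² × 4280 = 42738.4 km³/s².
The Hohmann ellipse has a_t = (r₁ + r₂)/2 = 16440 km.
The half-period of the transfer ellipse is t = π√(a_t³/μ) = 32033 s.
Target angular speed ω₂ = √(μ/r₂³) = 4.2742×10^-5 rad/s.
Angle swept by the target during transfer: ω₂·t = 1.3692 rad = 78.45°.
Arrival is 180° from departure on the ellipse, so φ = 180° − 78.45° = 102°.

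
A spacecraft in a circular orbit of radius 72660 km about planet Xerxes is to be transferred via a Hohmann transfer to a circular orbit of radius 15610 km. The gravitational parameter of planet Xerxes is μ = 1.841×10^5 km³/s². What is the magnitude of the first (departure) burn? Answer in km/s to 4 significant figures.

Transfer-ellipse semi-major axis a_t = (r₁ + r₂)/2 = (72660 + 15610)/2 = 44135 km.
Circular speed at r = 72660 km: v_c = √(μ/r) = 1.59177 km/s.
Transfer-orbit speed at the same r (vis-viva, a = a_t): v_t = √[μ(2/r − 1/a_t)] = 0.946649 km/s.
Δv₁ = |v_t − v_c| = |0.946649 − 1.59177| = 0.6451 km/s.

Δv₁ = 0.6451 km/s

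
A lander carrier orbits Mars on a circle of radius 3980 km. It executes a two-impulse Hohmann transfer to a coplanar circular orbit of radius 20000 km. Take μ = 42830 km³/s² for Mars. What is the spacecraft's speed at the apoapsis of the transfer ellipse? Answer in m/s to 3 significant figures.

v = 843 m/s

Transfer-ellipse semi-major axis a_t = (r₁ + r₂)/2 = (3980 + 20000)/2 = 11990 km.
At apoapsis, r = 20000 km.
Vis-viva: v = √[μ(2/r − 1/a_t)] = √[42830 × (2/20000 − 1/11990)] = 0.8431 km/s.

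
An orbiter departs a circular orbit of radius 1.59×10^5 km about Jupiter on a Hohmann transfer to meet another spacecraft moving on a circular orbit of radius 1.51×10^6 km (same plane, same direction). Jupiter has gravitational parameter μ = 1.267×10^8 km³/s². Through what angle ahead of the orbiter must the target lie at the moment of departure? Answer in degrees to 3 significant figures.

φ = 106°

The Hohmann ellipse has a_t = (r₁ + r₂)/2 = 8.345×10^5 km.
Transfer time t = π√(a_t³/μ) = 2.1277×10^5 s.
Target angular speed ω₂ = √(μ/r₂³) = 6.0663×10^-6 rad/s.
Angle swept by the target during transfer: ω₂·t = 1.2907 rad = 73.95°.
The orbiter traverses 180° on the transfer ellipse, so the target must lead by 180° − 73.95° = 106°.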